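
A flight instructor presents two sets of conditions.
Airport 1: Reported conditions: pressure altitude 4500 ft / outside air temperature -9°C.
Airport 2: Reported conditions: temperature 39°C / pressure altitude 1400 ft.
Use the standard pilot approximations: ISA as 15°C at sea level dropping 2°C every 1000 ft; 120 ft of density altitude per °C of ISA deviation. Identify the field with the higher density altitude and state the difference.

Airport 2 by 1916 ft

Airport 1: ISA temp = 6°C, deviation -15°C, DA = 4500 + 120 × (-15) = 2700 ft.
Airport 2: ISA temp = 12.2°C, deviation +26.8°C, DA = 1400 + 120 × 26.8 = 4616 ft.
Airport 2 is higher by 4616 − 2700 = 1916 ft.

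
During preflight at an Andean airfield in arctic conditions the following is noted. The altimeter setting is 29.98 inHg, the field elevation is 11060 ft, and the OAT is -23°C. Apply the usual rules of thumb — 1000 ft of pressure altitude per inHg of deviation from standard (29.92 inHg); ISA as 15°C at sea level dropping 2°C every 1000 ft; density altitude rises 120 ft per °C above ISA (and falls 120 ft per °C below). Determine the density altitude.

Pressure altitude = 11060 + (29.92 − 29.98) × 1000 = 11060 + (-60) = 11000 ft.
ISA temperature at 11000 ft = 15 − 2 × (11000/1000) = -7°C.
ISA deviation = -23 − (-7) = -16°C.
Density altitude = 11000 + 120 × (-16) = 9080 ft.

9080 ft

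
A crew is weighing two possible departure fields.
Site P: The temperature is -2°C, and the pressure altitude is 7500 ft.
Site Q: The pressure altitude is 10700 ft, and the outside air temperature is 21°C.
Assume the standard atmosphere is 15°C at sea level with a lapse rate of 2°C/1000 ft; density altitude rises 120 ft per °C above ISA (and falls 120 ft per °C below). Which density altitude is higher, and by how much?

Site Q by 6728 ft

Site P: ISA temp = 0°C, deviation -2°C, DA = 7500 + 120 × (-2) = 7260 ft.
Site Q: ISA temp = -6.4°C, deviation +27.4°C, DA = 10700 + 120 × 27.4 = 13988 ft.
Site Q is higher by 13988 − 7260 = 6728 ft.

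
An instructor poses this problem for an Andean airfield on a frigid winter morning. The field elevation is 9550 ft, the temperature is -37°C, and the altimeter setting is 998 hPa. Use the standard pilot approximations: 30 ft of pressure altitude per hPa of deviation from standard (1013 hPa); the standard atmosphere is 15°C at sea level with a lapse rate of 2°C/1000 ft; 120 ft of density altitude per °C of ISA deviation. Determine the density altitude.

Pressure altitude = 9550 + (1013 − 998) × 30 = 9550 + (+450) = 10000 ft.
ISA temperature at 10000 ft = 15 − 2 × (10000/1000) = -5°C.
ISA deviation = -37 − (-5) = -32°C.
Density altitude = 10000 + 120 × (-32) = 6160 ft.

6160 ft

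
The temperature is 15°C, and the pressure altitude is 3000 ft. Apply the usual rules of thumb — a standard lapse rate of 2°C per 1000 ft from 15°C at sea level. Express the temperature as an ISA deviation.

ISA+6°C

ISA temperature at 3000 ft = 15 − 2 × (3000/1000) = 9°C.
Deviation = OAT − ISA = 15 − 9 = +6°C.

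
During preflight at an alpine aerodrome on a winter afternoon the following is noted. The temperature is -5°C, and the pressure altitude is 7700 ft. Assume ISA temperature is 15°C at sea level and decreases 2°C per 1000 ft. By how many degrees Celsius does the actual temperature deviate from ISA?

ISA-4.6°C

ISA temperature at 7700 ft = 15 − 2 × (7700/1000) = -0.4°C.
Deviation = OAT − ISA = -5 − (-0.4) = -4.6°C.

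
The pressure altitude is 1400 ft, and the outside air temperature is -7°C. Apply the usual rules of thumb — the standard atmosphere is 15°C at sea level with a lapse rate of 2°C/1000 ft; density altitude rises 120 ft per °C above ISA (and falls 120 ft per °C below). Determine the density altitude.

ISA temperature at 1400 ft = 15 − 2 × (1400/1000) = 12.2°C.
ISA deviation = -7 − 12.2 = -19.2°C.
Density altitude = 1400 + 120 × (-19.2) = 1400 + (-2304) = -904 ft.

-904 ft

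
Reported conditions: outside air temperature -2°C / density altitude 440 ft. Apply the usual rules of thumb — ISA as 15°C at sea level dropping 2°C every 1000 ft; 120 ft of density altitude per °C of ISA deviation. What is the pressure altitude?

2000 ft

DA = PA + 120 × (OAT − (15 − 2·PA/1000)) = PA + 120·OAT − 1800 + 0.24·PA = 1.24·PA + 120·OAT − 1800.
So 1.24·PA = 440 − 120 × (-2) + 1800 = 2480.
PA = 2480 / 1.24 = 2000 ft.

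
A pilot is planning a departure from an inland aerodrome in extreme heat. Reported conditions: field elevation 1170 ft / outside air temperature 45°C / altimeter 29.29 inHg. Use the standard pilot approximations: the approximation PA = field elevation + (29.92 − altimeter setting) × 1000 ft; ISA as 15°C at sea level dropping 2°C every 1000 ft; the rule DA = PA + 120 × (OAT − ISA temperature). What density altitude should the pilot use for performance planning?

Pressure altitude = 1170 + (29.92 − 29.29) × 1000 = 1170 + (+630) = 1800 ft.
ISA temperature at 1800 ft = 15 − 2 × (1800/1000) = 11.4°C.
ISA deviation = 45 − 11.4 = +33.6°C.
Density altitude = 1800 + 120 × (33.6) = 5832 ft.

5832 ft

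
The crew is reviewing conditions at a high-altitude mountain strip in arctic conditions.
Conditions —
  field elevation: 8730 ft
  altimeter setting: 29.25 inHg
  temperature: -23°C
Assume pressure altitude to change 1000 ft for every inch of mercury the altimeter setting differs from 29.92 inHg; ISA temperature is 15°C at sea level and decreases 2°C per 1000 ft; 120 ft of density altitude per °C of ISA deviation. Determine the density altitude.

Pressure altitude = 8730 + (29.92 − 29.25) × 1000 = 8730 + (+670) = 9400 ft.
ISA temperature at 9400 ft = 15 − 2 × (9400/1000) = -3.8°C.
ISA deviation = -23 − (-3.8) = -19.2°C.
Density altitude = 9400 + 120 × (-19.2) = 7096 ft.

7096 ft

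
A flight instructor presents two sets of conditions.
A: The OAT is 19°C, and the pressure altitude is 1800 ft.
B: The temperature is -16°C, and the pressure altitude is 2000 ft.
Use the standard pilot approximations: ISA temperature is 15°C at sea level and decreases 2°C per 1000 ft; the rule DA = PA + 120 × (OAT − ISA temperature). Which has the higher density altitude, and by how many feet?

A: ISA temp = 11.4°C, deviation +7.6°C, DA = 1800 + 120 × 7.6 = 2712 ft.
B: ISA temp = 11°C, deviation -27°C, DA = 2000 + 120 × (-27) = -1240 ft.
A is higher by 2712 − (-1240) = 3952 ft.

A by 3952 ft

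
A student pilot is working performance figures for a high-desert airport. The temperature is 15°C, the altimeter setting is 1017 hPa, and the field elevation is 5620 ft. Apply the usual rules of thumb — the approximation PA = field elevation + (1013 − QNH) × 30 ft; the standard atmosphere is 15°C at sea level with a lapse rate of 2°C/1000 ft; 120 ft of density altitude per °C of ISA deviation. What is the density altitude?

Pressure altitude = 5620 + (1013 − 1017) × 30 = 5620 + (-120) = 5500 ft.
ISA temperature at 5500 ft = 15 − 2 × (5500/1000) = 4°C.
ISA deviation = 15 − 4 = +11°C.
Density altitude = 5500 + 120 × (11) = 6820 ft.

6820 ft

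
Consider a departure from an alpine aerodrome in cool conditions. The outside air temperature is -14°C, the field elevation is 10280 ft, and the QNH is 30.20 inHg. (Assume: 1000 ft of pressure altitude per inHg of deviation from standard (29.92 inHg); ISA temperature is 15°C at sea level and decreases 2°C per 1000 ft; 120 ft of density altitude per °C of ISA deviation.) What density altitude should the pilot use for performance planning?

Pressure altitude = 10280 + (29.92 − 30.20) × 1000 = 10280 + (-280) = 10000 ft.
ISA temperature at 10000 ft = 15 − 2 × (10000/1000) = -5°C.
ISA deviation = -14 − (-5) = -9°C.
Density altitude = 10000 + 120 × (-9) = 8920 ft.

8920 ft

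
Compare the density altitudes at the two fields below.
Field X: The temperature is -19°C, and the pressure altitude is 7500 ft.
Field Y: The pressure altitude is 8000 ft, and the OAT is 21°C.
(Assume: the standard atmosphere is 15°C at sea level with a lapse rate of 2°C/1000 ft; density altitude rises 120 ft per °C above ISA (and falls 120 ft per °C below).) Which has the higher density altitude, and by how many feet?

Field X: ISA temp = 0°C, deviation -19°C, DA = 7500 + 120 × (-19) = 5220 ft.
Field Y: ISA temp = -1°C, deviation +22°C, DA = 8000 + 120 × 22 = 10640 ft.
Field Y is higher by 10640 − 5220 = 5420 ft.

Field Y by 5420 ft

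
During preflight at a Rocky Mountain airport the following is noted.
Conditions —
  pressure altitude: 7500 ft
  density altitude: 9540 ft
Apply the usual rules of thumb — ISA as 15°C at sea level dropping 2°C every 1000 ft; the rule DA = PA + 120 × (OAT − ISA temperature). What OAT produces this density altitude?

17°C

Density altitude − pressure altitude = 9540 − 7500 = +2040 ft.
At 120 ft/°C that is an ISA deviation of 2040/120 = +17°C.
ISA temperature at 7500 ft = 15 − 2 × (7500/1000) = 0°C.
OAT = ISA + deviation = 0 + (+17) = 17°C.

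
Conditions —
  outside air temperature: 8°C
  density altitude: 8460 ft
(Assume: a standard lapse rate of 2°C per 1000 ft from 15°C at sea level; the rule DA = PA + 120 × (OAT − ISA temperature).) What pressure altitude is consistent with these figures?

7500 ft

DA = PA + 120 × (OAT − (15 − 2·PA/1000)) = PA + 120·OAT − 1800 + 0.24·PA = 1.24·PA + 120·OAT − 1800.
So 1.24·PA = 8460 − 120 × 8 + 1800 = 9300.
PA = 9300 / 1.24 = 7500 ft.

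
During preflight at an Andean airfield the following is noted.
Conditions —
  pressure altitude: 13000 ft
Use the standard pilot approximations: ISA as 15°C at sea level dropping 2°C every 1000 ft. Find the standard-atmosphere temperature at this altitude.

-11°C

ISA temperature = 15 − 2 × (13000/1000) = 15 − 26 = -11°C.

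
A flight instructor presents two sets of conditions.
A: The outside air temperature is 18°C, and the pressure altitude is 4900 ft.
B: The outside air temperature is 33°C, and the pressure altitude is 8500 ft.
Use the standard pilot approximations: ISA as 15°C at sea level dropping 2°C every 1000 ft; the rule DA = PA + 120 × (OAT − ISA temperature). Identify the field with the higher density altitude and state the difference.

A: ISA temp = 5.2°C, deviation +12.8°C, DA = 4900 + 120 × 12.8 = 6436 ft.
B: ISA temp = -2°C, deviation +35°C, DA = 8500 + 120 × 35 = 12700 ft.
B is higher by 12700 − 6436 = 6264 ft.

B by 6264 ft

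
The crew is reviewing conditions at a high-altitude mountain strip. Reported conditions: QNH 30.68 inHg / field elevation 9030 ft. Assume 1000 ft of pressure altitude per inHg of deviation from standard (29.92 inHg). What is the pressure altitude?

8270 ft

Pressure correction = (29.92 − 30.68) × 1000 = -760 ft.
Pressure altitude = 9030 + (-760) = 8270 ft.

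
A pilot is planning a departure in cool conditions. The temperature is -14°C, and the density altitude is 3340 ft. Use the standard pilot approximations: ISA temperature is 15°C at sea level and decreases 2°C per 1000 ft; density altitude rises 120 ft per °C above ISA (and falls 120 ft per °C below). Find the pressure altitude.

5500 ft

DA = PA + 120 × (OAT − (15 − 2·PA/1000)) = PA + 120·OAT − 1800 + 0.24·PA = 1.24·PA + 120·OAT − 1800.
So 1.24·PA = 3340 − 120 × (-14) + 1800 = 6820.
PA = 6820 / 1.24 = 5500 ft.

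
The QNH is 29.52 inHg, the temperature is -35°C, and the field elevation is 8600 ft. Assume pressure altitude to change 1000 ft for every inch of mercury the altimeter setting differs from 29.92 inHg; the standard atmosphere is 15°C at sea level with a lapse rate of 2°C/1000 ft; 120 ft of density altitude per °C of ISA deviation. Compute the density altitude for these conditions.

5160 ft

Pressure altitude = 8600 + (29.92 − 29.52) × 1000 = 8600 + (+400) = 9000 ft.
ISA temperature at 9000 ft = 15 − 2 × (9000/1000) = -3°C.
ISA deviation = -35 − (-3) = -32°C.
Density altitude = 9000 + 120 × (-32) = 5160 ft.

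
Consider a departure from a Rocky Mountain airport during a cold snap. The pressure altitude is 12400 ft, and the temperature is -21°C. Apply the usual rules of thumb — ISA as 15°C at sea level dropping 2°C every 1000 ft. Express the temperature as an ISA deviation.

ISA temperature at 12400 ft = 15 − 2 × (12400/1000) = -9.8°C.
Deviation = OAT − ISA = -21 − (-9.8) = -11.2°C.

ISA-11.2°C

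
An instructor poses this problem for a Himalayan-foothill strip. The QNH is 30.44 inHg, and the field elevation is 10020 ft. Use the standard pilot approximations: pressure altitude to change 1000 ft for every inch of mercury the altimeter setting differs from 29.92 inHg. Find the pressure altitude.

Pressure correction = (29.92 − 30.44) × 1000 = -520 ft.
Pressure altitude = 10020 + (-520) = 9500 ft.

9500 ft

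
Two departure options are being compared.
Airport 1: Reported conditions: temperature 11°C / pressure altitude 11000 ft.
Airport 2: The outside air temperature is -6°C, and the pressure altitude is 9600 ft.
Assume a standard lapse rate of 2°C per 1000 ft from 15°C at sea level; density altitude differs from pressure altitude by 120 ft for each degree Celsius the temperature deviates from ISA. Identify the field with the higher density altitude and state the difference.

Airport 1: ISA temp = -7°C, deviation +18°C, DA = 11000 + 120 × 18 = 13160 ft.
Airport 2: ISA temp = -4.2°C, deviation -1.8°C, DA = 9600 + 120 × (-1.8) = 9384 ft.
Airport 1 is higher by 13160 − 9384 = 3776 ft.

Airport 1 by 3776 ft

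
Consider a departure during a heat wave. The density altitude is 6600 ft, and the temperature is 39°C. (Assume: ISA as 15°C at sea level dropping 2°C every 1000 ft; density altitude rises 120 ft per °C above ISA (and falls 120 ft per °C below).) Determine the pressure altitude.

3000 ft

DA = PA + 120 × (OAT − (15 − 2·PA/1000)) = PA + 120·OAT − 1800 + 0.24·PA = 1.24·PA + 120·OAT − 1800.
So 1.24·PA = 6600 − 120 × 39 + 1800 = 3720.
PA = 3720 / 1.24 = 3000 ft.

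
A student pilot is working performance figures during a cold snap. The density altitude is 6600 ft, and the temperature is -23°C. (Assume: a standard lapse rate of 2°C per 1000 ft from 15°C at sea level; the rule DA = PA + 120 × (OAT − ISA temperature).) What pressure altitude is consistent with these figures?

DA = PA + 120 × (OAT − (15 − 2·PA/1000)) = PA + 120·OAT − 1800 + 0.24·PA = 1.24·PA + 120·OAT − 1800.
So 1.24·PA = 6600 − 120 × (-23) + 1800 = 11160.
PA = 11160 / 1.24 = 9000 ft.

9000 ft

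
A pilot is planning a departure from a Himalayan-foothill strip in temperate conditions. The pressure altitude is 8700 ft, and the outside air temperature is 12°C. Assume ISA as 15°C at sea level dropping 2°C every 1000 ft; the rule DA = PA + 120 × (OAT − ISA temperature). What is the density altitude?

10428 ft

ISA temperature at 8700 ft = 15 − 2 × (8700/1000) = -2.4°C.
ISA deviation = 12 − (-2.4) = +14.4°C.
Density altitude = 8700 + 120 × (14.4) = 8700 + (+1728) = 10428 ft.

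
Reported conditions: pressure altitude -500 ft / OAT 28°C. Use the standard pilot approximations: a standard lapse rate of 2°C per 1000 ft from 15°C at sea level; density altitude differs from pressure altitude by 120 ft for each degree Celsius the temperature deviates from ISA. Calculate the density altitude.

ISA temperature at -500 ft = 15 − 2 × (-500/1000) = 16°C.
ISA deviation = 28 − 16 = +12°C.
Density altitude = -500 + 120 × (12) = -500 + (+1440) = 940 ft.

940 ft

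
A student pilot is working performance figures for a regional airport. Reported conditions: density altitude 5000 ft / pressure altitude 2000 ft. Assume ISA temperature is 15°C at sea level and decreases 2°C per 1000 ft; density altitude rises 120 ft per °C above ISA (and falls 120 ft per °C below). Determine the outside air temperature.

36°C

Density altitude − pressure altitude = 5000 − 2000 = +3000 ft.
At 120 ft/°C that is an ISA deviation of 3000/120 = +25°C.
ISA temperature at 2000 ft = 15 − 2 × (2000/1000) = 11°C.
OAT = ISA + deviation = 11 + (+25) = 36°C.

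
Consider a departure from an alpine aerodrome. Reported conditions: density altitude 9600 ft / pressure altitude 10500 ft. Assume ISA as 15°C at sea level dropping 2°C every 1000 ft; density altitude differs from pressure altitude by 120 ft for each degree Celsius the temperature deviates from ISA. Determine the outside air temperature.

-13.5°C

Density altitude − pressure altitude = 9600 − 10500 = -900 ft.
At 120 ft/°C that is an ISA deviation of -900/120 = -7.5°C.
ISA temperature at 10500 ft = 15 − 2 × (10500/1000) = -6°C.
OAT = ISA + deviation = -6 + (-7.5) = -13.5°C.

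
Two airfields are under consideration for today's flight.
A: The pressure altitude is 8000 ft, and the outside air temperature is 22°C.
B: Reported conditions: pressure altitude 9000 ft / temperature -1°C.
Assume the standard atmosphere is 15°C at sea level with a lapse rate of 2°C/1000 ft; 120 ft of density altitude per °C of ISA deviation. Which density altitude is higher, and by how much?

A: ISA temp = -1°C, deviation +23°C, DA = 8000 + 120 × 23 = 10760 ft.
B: ISA temp = -3°C, deviation +2°C, DA = 9000 + 120 × 2 = 9240 ft.
A is higher by 10760 − 9240 = 1520 ft.

A by 1520 ft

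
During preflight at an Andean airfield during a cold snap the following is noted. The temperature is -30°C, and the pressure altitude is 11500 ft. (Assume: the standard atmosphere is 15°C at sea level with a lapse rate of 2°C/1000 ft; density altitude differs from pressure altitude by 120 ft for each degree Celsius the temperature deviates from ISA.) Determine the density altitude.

8860 ft

ISA temperature at 11500 ft = 15 − 2 × (11500/1000) = -8°C.
ISA deviation = -30 − (-8) = -22°C.
Density altitude = 11500 + 120 × (-22) = 11500 + (-2640) = 8860 ft.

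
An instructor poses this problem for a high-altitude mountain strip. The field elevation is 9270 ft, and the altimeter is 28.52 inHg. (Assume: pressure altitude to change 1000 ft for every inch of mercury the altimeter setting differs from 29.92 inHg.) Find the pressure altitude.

10670 ft

Pressure correction = (29.92 − 28.52) × 1000 = +1400 ft.
Pressure altitude = 9270 + (+1400) = 10670 ft.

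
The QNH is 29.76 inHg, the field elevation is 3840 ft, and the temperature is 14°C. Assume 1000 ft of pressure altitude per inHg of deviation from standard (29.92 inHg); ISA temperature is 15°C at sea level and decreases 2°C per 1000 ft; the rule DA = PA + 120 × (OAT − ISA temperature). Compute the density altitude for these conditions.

Pressure altitude = 3840 + (29.92 − 29.76) × 1000 = 3840 + (+160) = 4000 ft.
ISA temperature at 4000 ft = 15 − 2 × (4000/1000) = 7°C.
ISA deviation = 14 − 7 = +7°C.
Density altitude = 4000 + 120 × (7) = 4840 ft.

4840 ft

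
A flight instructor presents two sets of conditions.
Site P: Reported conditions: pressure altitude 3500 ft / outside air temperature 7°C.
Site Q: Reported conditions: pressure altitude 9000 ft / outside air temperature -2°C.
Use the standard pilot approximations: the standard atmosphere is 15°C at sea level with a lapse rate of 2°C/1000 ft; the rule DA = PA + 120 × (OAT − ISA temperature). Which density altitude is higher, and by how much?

Site P: ISA temp = 8°C, deviation -1°C, DA = 3500 + 120 × (-1) = 3380 ft.
Site Q: ISA temp = -3°C, deviation +1°C, DA = 9000 + 120 × 1 = 9120 ft.
Site Q is higher by 9120 − 3380 = 5740 ft.

Site Q by 5740 ft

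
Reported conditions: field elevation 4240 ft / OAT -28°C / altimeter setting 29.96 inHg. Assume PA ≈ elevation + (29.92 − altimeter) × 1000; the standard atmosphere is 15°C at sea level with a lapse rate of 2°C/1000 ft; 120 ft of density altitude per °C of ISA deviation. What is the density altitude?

48 ft

Pressure altitude = 4240 + (29.92 − 29.96) × 1000 = 4240 + (-40) = 4200 ft.
ISA temperature at 4200 ft = 15 − 2 × (4200/1000) = 6.6°C.
ISA deviation = -28 − 6.6 = -34.6°C.
Density altitude = 4200 + 120 × (-34.6) = 48 ft.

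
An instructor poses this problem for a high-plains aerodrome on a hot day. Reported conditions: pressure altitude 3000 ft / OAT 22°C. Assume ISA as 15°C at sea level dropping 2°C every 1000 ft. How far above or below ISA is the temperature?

ISA temperature at 3000 ft = 15 − 2 × (3000/1000) = 9°C.
Deviation = OAT − ISA = 22 − 9 = +13°C.

ISA+13°C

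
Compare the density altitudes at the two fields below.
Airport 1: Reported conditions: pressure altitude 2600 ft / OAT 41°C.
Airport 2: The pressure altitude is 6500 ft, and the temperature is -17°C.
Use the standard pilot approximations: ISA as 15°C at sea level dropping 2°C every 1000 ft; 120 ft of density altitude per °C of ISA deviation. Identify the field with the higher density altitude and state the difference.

Airport 1 by 2124 ft

Airport 1: ISA temp = 9.8°C, deviation +31.2°C, DA = 2600 + 120 × 31.2 = 6344 ft.
Airport 2: ISA temp = 2°C, deviation -19°C, DA = 6500 + 120 × (-19) = 4220 ft.
Airport 1 is higher by 6344 − 4220 = 2124 ft.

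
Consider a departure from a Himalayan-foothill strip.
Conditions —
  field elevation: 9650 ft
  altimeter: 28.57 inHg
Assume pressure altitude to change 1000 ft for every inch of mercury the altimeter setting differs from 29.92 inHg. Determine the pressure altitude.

Pressure correction = (29.92 − 28.57) × 1000 = +1350 ft.
Pressure altitude = 9650 + (+1350) = 11000 ft.

11000 ft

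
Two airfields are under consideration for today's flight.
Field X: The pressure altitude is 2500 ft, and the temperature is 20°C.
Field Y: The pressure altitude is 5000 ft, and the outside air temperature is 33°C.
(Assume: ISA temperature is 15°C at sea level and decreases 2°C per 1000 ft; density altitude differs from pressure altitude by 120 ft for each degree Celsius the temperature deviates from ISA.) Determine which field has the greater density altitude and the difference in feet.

Field Y by 4660 ft

Field X: ISA temp = 10°C, deviation +10°C, DA = 2500 + 120 × 10 = 3700 ft.
Field Y: ISA temp = 5°C, deviation +28°C, DA = 5000 + 120 × 28 = 8360 ft.
Field Y is higher by 8360 − 3700 = 4660 ft.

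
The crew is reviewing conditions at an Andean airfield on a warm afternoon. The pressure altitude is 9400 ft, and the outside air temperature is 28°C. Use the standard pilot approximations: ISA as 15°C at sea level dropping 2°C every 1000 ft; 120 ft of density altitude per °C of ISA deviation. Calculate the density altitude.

13216 ft

ISA temperature at 9400 ft = 15 − 2 × (9400/1000) = -3.8°C.
ISA deviation = 28 − (-3.8) = +31.8°C.
Density altitude = 9400 + 120 × (31.8) = 9400 + (+3816) = 13216 ft.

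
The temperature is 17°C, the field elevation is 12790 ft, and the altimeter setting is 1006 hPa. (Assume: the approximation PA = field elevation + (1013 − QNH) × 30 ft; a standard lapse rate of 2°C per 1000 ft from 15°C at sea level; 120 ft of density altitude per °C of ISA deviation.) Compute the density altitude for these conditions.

16360 ft

Pressure altitude = 12790 + (1013 − 1006) × 30 = 12790 + (+210) = 13000 ft.
ISA temperature at 13000 ft = 15 − 2 × (13000/1000) = -11°C.
ISA deviation = 17 − (-11) = +28°C.
Density altitude = 13000 + 120 × (28) = 16360 ft.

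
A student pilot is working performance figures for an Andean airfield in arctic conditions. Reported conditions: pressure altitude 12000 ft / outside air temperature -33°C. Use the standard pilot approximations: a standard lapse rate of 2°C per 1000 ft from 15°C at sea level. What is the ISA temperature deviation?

ISA temperature at 12000 ft = 15 − 2 × (12000/1000) = -9°C.
Deviation = OAT − ISA = -33 − (-9) = -24°C.

ISA-24°C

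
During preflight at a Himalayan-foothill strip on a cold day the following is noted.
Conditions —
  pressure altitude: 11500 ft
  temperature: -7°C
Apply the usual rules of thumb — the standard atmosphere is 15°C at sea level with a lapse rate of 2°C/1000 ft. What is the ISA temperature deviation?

ISA+1°C

ISA temperature at 11500 ft = 15 − 2 × (11500/1000) = -8°C.
Deviation = OAT − ISA = -7 − (-8) = +1°C.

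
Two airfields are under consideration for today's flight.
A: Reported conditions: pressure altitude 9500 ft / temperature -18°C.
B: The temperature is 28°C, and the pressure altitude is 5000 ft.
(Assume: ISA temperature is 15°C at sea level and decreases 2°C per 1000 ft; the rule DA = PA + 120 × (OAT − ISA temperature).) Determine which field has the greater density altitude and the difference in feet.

A by 60 ft

A: ISA temp = -4°C, deviation -14°C, DA = 9500 + 120 × (-14) = 7820 ft.
B: ISA temp = 5°C, deviation +23°C, DA = 5000 + 120 × 23 = 7760 ft.
A is higher by 7820 − 7760 = 60 ft.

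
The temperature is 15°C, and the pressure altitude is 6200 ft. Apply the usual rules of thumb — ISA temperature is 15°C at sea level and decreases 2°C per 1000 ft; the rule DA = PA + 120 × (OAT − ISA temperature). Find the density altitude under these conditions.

ISA temperature at 6200 ft = 15 − 2 × (6200/1000) = 2.6°C.
ISA deviation = 15 − 2.6 = +12.4°C.
Density altitude = 6200 + 120 × (12.4) = 6200 + (+1488) = 7688 ft.

7688 ft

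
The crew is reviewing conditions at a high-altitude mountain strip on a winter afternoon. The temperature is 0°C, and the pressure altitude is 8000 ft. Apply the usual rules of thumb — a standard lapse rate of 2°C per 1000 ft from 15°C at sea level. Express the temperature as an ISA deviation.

ISA temperature at 8000 ft = 15 − 2 × (8000/1000) = -1°C.
Deviation = OAT − ISA = 0 − (-1) = +1°C.

ISA+1°C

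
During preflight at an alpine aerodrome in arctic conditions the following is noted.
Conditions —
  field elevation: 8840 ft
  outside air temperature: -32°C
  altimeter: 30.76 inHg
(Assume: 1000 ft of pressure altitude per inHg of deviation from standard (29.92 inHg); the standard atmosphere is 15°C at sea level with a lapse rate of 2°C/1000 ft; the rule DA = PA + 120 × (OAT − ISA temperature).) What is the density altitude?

Pressure altitude = 8840 + (29.92 − 30.76) × 1000 = 8840 + (-840) = 8000 ft.
ISA temperature at 8000 ft = 15 − 2 × (8000/1000) = -1°C.
ISA deviation = -32 − (-1) = -31°C.
Density altitude = 8000 + 120 × (-31) = 4280 ft.

4280 ft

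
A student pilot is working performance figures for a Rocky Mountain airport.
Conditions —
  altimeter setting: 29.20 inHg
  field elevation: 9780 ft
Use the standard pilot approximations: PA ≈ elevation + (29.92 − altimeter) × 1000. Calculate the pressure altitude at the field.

Pressure correction = (29.92 − 29.20) × 1000 = +720 ft.
Pressure altitude = 9780 + (+720) = 10500 ft.

10500 ft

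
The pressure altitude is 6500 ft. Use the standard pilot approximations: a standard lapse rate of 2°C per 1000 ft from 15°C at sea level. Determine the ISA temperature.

2°C

ISA temperature = 15 − 2 × (6500/1000) = 15 − 13 = 2°C.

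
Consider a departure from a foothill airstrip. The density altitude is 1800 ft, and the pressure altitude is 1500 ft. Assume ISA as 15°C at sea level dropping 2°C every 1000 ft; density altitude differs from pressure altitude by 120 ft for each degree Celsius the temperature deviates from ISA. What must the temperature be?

Density altitude − pressure altitude = 1800 − 1500 = +300 ft.
At 120 ft/°C that is an ISA deviation of 300/120 = +2.5°C.
ISA temperature at 1500 ft = 15 − 2 × (1500/1000) = 12°C.
OAT = ISA + deviation = 12 + (+2.5) = 14.5°C.

14.5°C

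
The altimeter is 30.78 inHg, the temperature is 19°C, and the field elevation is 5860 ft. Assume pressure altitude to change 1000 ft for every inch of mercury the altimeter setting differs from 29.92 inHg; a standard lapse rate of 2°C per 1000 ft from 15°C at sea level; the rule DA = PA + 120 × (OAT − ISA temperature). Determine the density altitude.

6680 ft

Pressure altitude = 5860 + (29.92 − 30.78) × 1000 = 5860 + (-860) = 5000 ft.
ISA temperature at 5000 ft = 15 − 2 × (5000/1000) = 5°C.
ISA deviation = 19 − 5 = +14°C.
Density altitude = 5000 + 120 × (14) = 6680 ft.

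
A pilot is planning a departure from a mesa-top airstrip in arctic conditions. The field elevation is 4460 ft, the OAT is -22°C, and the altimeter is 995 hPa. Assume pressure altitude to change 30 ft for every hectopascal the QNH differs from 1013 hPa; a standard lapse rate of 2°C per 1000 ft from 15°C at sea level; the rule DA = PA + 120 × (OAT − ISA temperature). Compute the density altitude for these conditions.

1760 ft

Pressure altitude = 4460 + (1013 − 995) × 30 = 4460 + (+540) = 5000 ft.
ISA temperature at 5000 ft = 15 − 2 × (5000/1000) = 5°C.
ISA deviation = -22 − 5 = -27°C.
Density altitude = 5000 + 120 × (-27) = 1760 ft.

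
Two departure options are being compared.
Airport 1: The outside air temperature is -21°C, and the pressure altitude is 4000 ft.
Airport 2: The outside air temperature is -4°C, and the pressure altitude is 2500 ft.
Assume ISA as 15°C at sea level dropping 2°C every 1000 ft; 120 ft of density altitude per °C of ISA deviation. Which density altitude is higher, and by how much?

Airport 2 by 180 ft

Airport 1: ISA temp = 7°C, deviation -28°C, DA = 4000 + 120 × (-28) = 640 ft.
Airport 2: ISA temp = 10°C, deviation -14°C, DA = 2500 + 120 × (-14) = 820 ft.
Airport 2 is higher by 820 − 640 = 180 ft.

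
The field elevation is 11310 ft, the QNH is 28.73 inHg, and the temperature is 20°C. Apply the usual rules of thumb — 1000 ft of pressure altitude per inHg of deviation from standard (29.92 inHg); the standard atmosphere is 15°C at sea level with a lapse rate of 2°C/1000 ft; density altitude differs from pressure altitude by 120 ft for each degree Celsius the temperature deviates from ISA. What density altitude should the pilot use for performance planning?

16100 ft

Pressure altitude = 11310 + (29.92 − 28.73) × 1000 = 11310 + (+1190) = 12500 ft.
ISA temperature at 12500 ft = 15 − 2 × (12500/1000) = -10°C.
ISA deviation = 20 − (-10) = +30°C.
Density altitude = 12500 + 120 × (30) = 16100 ft.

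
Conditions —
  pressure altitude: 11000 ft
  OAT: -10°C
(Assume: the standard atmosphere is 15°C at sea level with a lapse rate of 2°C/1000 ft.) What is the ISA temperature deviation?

ISA-3°C

ISA temperature at 11000 ft = 15 − 2 × (11000/1000) = -7°C.
Deviation = OAT − ISA = -10 − (-7) = -3°C.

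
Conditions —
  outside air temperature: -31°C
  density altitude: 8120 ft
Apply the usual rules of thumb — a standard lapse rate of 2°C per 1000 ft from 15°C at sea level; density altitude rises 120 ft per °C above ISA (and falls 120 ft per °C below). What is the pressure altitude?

11000 ft

DA = PA + 120 × (OAT − (15 − 2·PA/1000)) = PA + 120·OAT − 1800 + 0.24·PA = 1.24·PA + 120·OAT − 1800.
So 1.24·PA = 8120 − 120 × (-31) + 1800 = 13640.
PA = 13640 / 1.24 = 11000 ft.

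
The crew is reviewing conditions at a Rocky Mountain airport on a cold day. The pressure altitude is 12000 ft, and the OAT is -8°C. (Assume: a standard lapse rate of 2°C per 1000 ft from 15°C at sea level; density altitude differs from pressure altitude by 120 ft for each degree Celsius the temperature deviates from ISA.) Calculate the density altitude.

12120 ft

ISA temperature at 12000 ft = 15 − 2 × (12000/1000) = -9°C.
ISA deviation = -8 − (-9) = +1°C.
Density altitude = 12000 + 120 × (1) = 12000 + (+120) = 12120 ft.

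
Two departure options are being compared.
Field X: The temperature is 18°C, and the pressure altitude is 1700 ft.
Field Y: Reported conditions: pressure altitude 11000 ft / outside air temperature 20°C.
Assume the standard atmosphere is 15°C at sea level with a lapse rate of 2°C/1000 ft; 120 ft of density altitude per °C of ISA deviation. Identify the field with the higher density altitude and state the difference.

Field Y by 11772 ft

Field X: ISA temp = 11.6°C, deviation +6.4°C, DA = 1700 + 120 × 6.4 = 2468 ft.
Field Y: ISA temp = -7°C, deviation +27°C, DA = 11000 + 120 × 27 = 14240 ft.
Field Y is higher by 14240 − 2468 = 11772 ft.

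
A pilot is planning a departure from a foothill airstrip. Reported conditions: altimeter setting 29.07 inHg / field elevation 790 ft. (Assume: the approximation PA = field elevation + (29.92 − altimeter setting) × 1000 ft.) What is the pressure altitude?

1640 ft

Pressure correction = (29.92 − 29.07) × 1000 = +850 ft.
Pressure altitude = 790 + (+850) = 1640 ft.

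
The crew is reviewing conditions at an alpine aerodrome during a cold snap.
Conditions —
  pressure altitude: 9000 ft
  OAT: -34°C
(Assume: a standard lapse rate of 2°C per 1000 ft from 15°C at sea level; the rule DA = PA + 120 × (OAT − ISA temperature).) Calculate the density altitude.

ISA temperature at 9000 ft = 15 − 2 × (9000/1000) = -3°C.
ISA deviation = -34 − (-3) = -31°C.
Density altitude = 9000 + 120 × (-31) = 9000 + (-3720) = 5280 ft.

5280 ft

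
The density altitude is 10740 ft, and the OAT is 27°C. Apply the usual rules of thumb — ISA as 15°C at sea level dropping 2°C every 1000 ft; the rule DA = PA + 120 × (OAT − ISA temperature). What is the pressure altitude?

7500 ft

DA = PA + 120 × (OAT − (15 − 2·PA/1000)) = PA + 120·OAT − 1800 + 0.24·PA = 1.24·PA + 120·OAT − 1800.
So 1.24·PA = 10740 − 120 × 27 + 1800 = 9300.
PA = 9300 / 1.24 = 7500 ft.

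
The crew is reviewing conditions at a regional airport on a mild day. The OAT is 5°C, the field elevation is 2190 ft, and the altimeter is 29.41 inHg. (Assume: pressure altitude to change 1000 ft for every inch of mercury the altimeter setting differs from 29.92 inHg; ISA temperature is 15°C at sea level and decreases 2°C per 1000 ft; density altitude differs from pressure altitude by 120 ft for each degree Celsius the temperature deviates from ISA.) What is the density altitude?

2148 ft

Pressure altitude = 2190 + (29.92 − 29.41) × 1000 = 2190 + (+510) = 2700 ft.
ISA temperature at 2700 ft = 15 − 2 × (2700/1000) = 9.6°C.
ISA deviation = 5 − 9.6 = -4.6°C.
Density altitude = 2700 + 120 × (-4.6) = 2148 ft.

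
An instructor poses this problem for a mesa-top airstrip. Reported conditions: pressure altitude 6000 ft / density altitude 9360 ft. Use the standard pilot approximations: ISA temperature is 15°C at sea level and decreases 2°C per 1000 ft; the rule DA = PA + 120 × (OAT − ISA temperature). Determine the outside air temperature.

Density altitude − pressure altitude = 9360 − 6000 = +3360 ft.
At 120 ft/°C that is an ISA deviation of 3360/120 = +28°C.
ISA temperature at 6000 ft = 15 − 2 × (6000/1000) = 3°C.
OAT = ISA + deviation = 3 + (+28) = 31°C.

31°C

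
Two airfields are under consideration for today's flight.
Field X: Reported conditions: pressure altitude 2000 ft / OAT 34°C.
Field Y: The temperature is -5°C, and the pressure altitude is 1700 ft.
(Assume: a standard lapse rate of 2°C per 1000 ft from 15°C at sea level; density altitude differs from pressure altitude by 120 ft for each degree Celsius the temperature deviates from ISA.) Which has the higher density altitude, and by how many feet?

Field X by 5052 ft

Field X: ISA temp = 11°C, deviation +23°C, DA = 2000 + 120 × 23 = 4760 ft.
Field Y: ISA temp = 11.6°C, deviation -16.6°C, DA = 1700 + 120 × (-16.6) = -292 ft.
Field X is higher by 4760 − (-292) = 5052 ft.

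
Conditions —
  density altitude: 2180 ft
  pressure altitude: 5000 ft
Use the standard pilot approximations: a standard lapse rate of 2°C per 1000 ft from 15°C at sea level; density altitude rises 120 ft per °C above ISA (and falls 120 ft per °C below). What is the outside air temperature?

Density altitude − pressure altitude = 2180 − 5000 = -2820 ft.
At 120 ft/°C that is an ISA deviation of -2820/120 = -23.5°C.
ISA temperature at 5000 ft = 15 − 2 × (5000/1000) = 5°C.
OAT = ISA + deviation = 5 + (-23.5) = -18.5°C.

-18.5°C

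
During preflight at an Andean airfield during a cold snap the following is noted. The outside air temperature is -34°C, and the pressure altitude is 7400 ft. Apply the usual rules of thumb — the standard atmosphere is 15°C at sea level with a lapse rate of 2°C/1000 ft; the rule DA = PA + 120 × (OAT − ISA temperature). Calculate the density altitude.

ISA temperature at 7400 ft = 15 − 2 × (7400/1000) = 0.2°C.
ISA deviation = -34 − 0.2 = -34.2°C.
Density altitude = 7400 + 120 × (-34.2) = 7400 + (-4104) = 3296 ft.

3296 ft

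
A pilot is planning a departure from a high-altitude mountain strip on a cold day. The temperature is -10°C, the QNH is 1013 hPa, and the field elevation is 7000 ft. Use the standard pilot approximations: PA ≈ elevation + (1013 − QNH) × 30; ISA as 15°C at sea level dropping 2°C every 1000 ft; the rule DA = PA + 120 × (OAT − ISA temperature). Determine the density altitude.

Pressure altitude = 7000 + (1013 − 1013) × 30 = 7000 + (0) = 7000 ft.
ISA temperature at 7000 ft = 15 − 2 × (7000/1000) = 1°C.
ISA deviation = -10 − 1 = -11°C.
Density altitude = 7000 + 120 × (-11) = 5680 ft.

5680 ft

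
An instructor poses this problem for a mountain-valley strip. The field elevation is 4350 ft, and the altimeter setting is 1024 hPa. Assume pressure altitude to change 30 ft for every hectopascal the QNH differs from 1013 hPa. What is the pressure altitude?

Pressure correction = (1013 − 1024) × 30 = -330 ft.
Pressure altitude = 4350 + (-330) = 4020 ft.

4020 ft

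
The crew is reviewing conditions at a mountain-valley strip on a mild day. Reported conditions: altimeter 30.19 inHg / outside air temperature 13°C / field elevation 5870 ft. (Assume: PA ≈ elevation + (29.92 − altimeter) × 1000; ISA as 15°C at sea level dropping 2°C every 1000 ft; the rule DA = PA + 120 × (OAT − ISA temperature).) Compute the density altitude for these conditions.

Pressure altitude = 5870 + (29.92 − 30.19) × 1000 = 5870 + (-270) = 5600 ft.
ISA temperature at 5600 ft = 15 − 2 × (5600/1000) = 3.8°C.
ISA deviation = 13 − 3.8 = +9.2°C.
Density altitude = 5600 + 120 × (9.2) = 6704 ft.

6704 ft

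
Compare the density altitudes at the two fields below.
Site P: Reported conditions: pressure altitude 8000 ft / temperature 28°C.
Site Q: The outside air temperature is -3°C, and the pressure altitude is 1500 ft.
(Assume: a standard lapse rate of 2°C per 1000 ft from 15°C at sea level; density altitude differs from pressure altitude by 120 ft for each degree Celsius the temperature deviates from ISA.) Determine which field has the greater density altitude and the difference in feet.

Site P by 11780 ft

Site P: ISA temp = -1°C, deviation +29°C, DA = 8000 + 120 × 29 = 11480 ft.
Site Q: ISA temp = 12°C, deviation -15°C, DA = 1500 + 120 × (-15) = -300 ft.
Site P is higher by 11480 − (-300) = 11780 ft.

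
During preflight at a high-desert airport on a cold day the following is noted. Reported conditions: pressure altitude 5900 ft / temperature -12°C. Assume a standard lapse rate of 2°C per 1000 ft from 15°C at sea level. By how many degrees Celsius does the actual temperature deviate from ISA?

ISA-15.2°C

ISA temperature at 5900 ft = 15 − 2 × (5900/1000) = 3.2°C.
Deviation = OAT − ISA = -12 − 3.2 = -15.2°C.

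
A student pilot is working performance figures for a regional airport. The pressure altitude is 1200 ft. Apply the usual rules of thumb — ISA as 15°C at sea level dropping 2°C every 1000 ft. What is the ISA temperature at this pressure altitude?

12.6°C

ISA temperature = 15 − 2 × (1200/1000) = 15 − 2.4 = 12.6°C.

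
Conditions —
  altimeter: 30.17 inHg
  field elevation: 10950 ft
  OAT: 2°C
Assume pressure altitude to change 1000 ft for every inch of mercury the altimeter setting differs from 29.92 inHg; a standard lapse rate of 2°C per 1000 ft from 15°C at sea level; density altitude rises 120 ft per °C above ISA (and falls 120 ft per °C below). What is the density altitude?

Pressure altitude = 10950 + (29.92 − 30.17) × 1000 = 10950 + (-250) = 10700 ft.
ISA temperature at 10700 ft = 15 − 2 × (10700/1000) = -6.4°C.
ISA deviation = 2 − (-6.4) = +8.4°C.
Density altitude = 10700 + 120 × (8.4) = 11708 ft.

11708 ft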